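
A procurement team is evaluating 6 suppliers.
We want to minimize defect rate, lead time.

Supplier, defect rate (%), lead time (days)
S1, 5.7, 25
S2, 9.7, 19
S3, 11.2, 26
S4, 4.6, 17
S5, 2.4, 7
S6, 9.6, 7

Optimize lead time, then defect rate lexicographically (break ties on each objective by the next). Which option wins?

S5

First minimize lead time: best is 7, kept {S5, S6}.
Then minimize defect rate: best is 2.4, kept {S5}.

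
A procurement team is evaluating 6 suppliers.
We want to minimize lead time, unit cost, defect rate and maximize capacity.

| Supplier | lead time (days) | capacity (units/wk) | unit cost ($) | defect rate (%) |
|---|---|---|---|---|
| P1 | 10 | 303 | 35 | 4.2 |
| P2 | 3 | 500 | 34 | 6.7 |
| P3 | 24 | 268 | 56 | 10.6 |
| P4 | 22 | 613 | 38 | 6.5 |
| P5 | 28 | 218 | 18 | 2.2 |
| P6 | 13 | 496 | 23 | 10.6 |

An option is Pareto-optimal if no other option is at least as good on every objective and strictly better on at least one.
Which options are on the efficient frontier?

P1: not dominated.
P2: not dominated (best lead time).
P3: dominated by P1 (lead time 10≤24, capacity 303≥268, unit cost 35≤56, defect rate 4.2≤10.6).
P4: not dominated (best capacity).
P5: not dominated (best unit cost).
P6: not dominated.

P1, P2, P4, P5, P6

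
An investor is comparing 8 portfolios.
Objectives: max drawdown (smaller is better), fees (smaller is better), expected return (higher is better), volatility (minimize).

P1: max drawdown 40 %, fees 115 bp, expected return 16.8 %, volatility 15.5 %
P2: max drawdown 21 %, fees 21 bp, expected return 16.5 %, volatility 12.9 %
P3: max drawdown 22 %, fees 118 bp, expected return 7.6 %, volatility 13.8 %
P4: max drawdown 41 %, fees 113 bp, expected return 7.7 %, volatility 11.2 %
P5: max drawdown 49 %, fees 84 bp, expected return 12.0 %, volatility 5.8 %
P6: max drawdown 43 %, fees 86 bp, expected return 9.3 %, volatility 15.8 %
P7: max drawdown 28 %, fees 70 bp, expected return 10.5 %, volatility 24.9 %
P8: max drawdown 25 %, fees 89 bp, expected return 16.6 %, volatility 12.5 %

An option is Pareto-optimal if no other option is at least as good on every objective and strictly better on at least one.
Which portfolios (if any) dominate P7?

P2

P2: max drawdown 21≤28, fees 21≤70, expected return 16.5≥10.5, volatility 12.9≤24.9 — dominates P7.
Others (P1, P3, P4, P5, P6, P8) are each worse than P7 on at least one objective.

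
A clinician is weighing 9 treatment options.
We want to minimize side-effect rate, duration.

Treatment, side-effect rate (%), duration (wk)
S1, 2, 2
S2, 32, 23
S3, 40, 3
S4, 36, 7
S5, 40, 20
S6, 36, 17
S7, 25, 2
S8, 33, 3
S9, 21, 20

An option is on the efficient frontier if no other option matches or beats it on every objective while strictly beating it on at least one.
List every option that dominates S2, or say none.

S1, S7, S9

S1: side-effect rate 2≤32, duration 2≤23 — dominates S2.
S7: side-effect rate 25≤32, duration 2≤23 — dominates S2.
S9: side-effect rate 21≤32, duration 20≤23 — dominates S2.
Others (S3, S4, S5, S6, S8) are each worse than S2 on at least one objective.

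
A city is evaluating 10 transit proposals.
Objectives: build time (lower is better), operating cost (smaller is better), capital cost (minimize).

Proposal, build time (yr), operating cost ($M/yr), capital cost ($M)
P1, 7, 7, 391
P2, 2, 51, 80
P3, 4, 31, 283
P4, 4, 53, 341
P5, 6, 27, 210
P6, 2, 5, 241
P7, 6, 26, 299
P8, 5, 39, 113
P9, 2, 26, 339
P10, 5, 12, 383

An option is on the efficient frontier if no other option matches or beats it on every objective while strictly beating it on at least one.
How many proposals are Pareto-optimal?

4

P1: dominated by P6 (build time 2≤7, operating cost 5≤7, capital cost 241≤391).
P2: not dominated (best capital cost).
P3: dominated by P6 (build time 2≤4, operating cost 5≤31, capital cost 241≤283).
P4: dominated by P2 (build time 2≤4, operating cost 51≤53, capital cost 80≤341).
P5: not dominated.
P6: not dominated (best operating cost).
P7: dominated by P6 (build time 2≤6, operating cost 5≤26, capital cost 241≤299).
P8: not dominated.
P9: dominated by P6 (build time 2≤2, operating cost 5≤26, capital cost 241≤339).
P10: dominated by P6 (build time 2≤5, operating cost 5≤12, capital cost 241≤383).
Pareto-optimal: P2, P5, P6, P8 → 4.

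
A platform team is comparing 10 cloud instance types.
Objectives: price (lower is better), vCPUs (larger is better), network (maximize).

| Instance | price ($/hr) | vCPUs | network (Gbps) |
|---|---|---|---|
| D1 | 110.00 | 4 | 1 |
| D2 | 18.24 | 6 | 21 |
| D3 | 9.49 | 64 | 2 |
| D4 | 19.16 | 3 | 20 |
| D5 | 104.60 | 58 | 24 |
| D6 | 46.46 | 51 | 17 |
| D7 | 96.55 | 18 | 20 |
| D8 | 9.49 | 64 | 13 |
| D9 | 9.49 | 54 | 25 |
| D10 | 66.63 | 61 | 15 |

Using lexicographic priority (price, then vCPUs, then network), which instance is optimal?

D8

First minimize price: best is 9.49, kept {D3, D8, D9}.
Then maximize vCPUs: best is 64, kept {D3, D8}.
Then maximize network: best is 13, kept {D8}.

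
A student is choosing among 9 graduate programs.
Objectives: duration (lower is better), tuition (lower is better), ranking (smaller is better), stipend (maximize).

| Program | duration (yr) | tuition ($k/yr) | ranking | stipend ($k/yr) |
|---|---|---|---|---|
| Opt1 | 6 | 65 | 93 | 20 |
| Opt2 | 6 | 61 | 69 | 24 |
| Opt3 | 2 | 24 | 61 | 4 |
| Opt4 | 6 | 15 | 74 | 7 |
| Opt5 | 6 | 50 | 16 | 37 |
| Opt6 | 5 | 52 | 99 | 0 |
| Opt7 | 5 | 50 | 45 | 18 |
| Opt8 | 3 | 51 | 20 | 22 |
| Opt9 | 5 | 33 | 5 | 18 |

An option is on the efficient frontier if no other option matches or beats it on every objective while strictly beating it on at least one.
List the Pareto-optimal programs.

Opt3, Opt4, Opt5, Opt8, Opt9

Opt1: dominated by Opt2 (duration 6≤6, tuition 61≤65, ranking 69≤93, stipend 24≥20).
Opt2: dominated by Opt5 (duration 6≤6, tuition 50≤61, ranking 16≤69, stipend 37≥24).
Opt3: not dominated (best duration).
Opt4: not dominated (best tuition).
Opt5: not dominated (best stipend).
Opt6: dominated by Opt3 (duration 2≤5, tuition 24≤52, ranking 61≤99, stipend 4≥0).
Opt7: dominated by Opt9 (duration 5≤5, tuition 33≤50, ranking 5≤45, stipend 18≥18).
Opt8: not dominated.
Opt9: not dominated (best ranking).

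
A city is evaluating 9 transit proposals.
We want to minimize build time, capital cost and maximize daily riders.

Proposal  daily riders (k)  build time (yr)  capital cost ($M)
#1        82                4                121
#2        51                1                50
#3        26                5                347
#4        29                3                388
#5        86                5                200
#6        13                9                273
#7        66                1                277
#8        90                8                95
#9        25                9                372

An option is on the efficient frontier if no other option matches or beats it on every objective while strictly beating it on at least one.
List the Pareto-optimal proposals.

#1, #2, #5, #7, #8

#1: not dominated.
#2: not dominated (best capital cost).
#3: dominated by #1 (daily riders 82≥26, build time 4≤5, capital cost 121≤347).
#4: dominated by #2 (daily riders 51≥29, build time 1≤3, capital cost 50≤388).
#5: not dominated.
#6: dominated by #1 (daily riders 82≥13, build time 4≤9, capital cost 121≤273).
#7: not dominated.
#8: not dominated (best daily riders).
#9: dominated by #1 (daily riders 82≥25, build time 4≤9, capital cost 121≤372).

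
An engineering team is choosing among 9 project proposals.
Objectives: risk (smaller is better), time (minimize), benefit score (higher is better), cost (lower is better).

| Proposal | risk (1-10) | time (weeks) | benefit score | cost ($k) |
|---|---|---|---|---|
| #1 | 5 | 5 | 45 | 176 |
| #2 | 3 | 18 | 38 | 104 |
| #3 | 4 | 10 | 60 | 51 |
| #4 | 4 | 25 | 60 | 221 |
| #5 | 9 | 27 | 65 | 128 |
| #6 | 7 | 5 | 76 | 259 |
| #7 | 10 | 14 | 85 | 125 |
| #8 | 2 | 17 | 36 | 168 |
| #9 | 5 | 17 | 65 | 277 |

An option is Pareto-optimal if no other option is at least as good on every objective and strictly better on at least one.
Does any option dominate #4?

#3 vs #4: risk 4≤4, time 10≤25, benefit score 60≥60, cost 51≤221 — #3 is at least as good on every objective and strictly better on at least one, so #3 dominates #4.

Yes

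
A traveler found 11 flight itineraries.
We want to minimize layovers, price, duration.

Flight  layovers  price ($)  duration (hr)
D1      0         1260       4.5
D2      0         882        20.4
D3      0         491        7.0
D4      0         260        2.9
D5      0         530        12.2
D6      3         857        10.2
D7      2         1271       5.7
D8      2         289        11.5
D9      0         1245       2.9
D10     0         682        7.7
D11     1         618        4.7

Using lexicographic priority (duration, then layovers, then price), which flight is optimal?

D4

First minimize duration: best is 2.9, kept {D4, D9}.
Then minimize layovers: best is 0, kept {D4, D9}.
Then minimize price: best is 260, kept {D4}.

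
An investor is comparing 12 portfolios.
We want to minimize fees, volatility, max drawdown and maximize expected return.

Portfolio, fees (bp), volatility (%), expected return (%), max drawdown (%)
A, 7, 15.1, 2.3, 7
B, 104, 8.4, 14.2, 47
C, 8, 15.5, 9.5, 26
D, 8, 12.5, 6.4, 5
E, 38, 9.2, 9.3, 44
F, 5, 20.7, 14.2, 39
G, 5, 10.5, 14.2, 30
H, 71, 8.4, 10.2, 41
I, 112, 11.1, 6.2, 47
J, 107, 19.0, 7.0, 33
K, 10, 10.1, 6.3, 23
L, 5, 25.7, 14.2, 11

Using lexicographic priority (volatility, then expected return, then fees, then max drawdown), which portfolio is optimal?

B

First minimize volatility: best is 8.4, kept {B, H}.
Then maximize expected return: best is 14.2, kept {B}.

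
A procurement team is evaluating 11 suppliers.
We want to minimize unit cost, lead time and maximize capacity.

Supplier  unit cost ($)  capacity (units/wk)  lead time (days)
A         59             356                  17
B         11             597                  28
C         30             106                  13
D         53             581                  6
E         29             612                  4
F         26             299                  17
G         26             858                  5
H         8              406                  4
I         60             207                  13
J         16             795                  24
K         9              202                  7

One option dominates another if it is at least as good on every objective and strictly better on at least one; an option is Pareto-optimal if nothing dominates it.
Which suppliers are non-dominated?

A: dominated by D (unit cost 53≤59, capacity 581≥356, lead time 6≤17).
B: not dominated.
C: dominated by E (unit cost 29≤30, capacity 612≥106, lead time 4≤13).
D: dominated by E (unit cost 29≤53, capacity 612≥581, lead time 4≤6).
E: not dominated.
F: dominated by G (unit cost 26≤26, capacity 858≥299, lead time 5≤17).
G: not dominated (best capacity).
H: not dominated (best unit cost).
I: dominated by D (unit cost 53≤60, capacity 581≥207, lead time 6≤13).
J: not dominated.
K: dominated by H (unit cost 8≤9, capacity 406≥202, lead time 4≤7).

B, E, G, H, J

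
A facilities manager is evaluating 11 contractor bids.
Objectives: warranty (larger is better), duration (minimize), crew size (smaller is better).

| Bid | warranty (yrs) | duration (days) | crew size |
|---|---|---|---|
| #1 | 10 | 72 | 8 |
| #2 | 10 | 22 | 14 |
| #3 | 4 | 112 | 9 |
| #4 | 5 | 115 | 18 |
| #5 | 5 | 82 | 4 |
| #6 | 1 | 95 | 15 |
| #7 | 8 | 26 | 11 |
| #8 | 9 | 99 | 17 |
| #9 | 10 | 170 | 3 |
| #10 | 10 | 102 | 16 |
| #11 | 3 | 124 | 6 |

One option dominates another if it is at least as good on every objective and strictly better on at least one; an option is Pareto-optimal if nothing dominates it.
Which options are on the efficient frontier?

#1, #2, #5, #7, #9

#1: not dominated.
#2: not dominated (best duration).
#3: dominated by #1 (warranty 10≥4, duration 72≤112, crew size 8≤9).
#4: dominated by #1 (warranty 10≥5, duration 72≤115, crew size 8≤18).
#5: not dominated.
#6: dominated by #1 (warranty 10≥1, duration 72≤95, crew size 8≤15).
#7: not dominated.
#8: dominated by #1 (warranty 10≥9, duration 72≤99, crew size 8≤17).
#9: not dominated (best crew size).
#10: dominated by #1 (warranty 10≥10, duration 72≤102, crew size 8≤16).
#11: dominated by #5 (warranty 5≥3, duration 82≤124, crew size 4≤6).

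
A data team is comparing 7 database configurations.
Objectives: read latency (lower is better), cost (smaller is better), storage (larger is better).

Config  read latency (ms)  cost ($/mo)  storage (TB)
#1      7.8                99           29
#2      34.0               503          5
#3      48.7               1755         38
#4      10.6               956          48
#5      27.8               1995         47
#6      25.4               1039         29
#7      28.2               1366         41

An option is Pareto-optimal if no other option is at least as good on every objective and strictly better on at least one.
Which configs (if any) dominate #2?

#1: read latency 7.8≤34.0, cost 99≤503, storage 29≥5 — dominates #2.
Others (#3, #4, #5, #6, #7) are each worse than #2 on at least one objective.

#1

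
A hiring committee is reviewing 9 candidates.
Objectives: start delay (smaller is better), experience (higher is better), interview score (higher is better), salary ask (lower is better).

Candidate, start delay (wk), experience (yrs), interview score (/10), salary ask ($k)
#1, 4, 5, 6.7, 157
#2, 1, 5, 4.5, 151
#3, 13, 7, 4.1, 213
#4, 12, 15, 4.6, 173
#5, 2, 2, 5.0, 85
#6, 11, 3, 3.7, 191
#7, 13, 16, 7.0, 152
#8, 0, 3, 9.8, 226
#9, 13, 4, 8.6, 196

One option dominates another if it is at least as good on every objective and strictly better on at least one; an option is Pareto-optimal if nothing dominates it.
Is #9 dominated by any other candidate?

No

#1: worse on interview score (6.7 vs 8.6).
#2: worse on interview score (4.5 vs 8.6).
#3: worse on interview score (4.1 vs 8.6).
#4: worse on interview score (4.6 vs 8.6).
#5: worse on experience (2 vs 4).
#6: worse on experience (3 vs 4).
#7: worse on interview score (7.0 vs 8.6).
#8: worse on experience (3 vs 4).
No option is at least as good as #9 on every objective and strictly better on one.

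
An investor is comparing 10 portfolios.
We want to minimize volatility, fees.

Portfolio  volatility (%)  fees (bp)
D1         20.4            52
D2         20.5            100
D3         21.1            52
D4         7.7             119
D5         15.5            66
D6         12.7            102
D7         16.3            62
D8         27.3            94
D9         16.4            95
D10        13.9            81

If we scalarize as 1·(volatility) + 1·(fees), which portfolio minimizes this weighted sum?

D1

D1: 1·20.4 + 1·52 = 72.4
D2: 1·20.5 + 1·100 = 120.5
D3: 1·21.1 + 1·52 = 73.1
D4: 1·7.7 + 1·119 = 126.7
D5: 1·15.5 + 1·66 = 81.5
D6: 1·12.7 + 1·102 = 114.7
D7: 1·16.3 + 1·62 = 78.3
D8: 1·27.3 + 1·94 = 121.3
D9: 1·16.4 + 1·95 = 111.4
D10: 1·13.9 + 1·81 = 94.9
Lowest: D1 at 72.4.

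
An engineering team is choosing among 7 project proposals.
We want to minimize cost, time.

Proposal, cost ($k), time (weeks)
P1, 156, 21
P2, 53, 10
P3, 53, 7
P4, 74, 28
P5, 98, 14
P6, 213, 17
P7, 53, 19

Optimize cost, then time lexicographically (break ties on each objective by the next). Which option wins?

P3

First minimize cost: best is 53, kept {P2, P3, P7}.
Then minimize time: best is 7, kept {P3}.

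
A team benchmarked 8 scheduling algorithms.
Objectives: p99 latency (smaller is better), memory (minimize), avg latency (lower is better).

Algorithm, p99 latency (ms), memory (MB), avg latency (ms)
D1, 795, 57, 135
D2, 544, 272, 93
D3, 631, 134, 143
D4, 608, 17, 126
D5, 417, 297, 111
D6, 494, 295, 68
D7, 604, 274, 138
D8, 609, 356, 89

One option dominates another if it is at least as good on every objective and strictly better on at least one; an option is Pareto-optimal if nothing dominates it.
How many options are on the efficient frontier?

4

D1: dominated by D4 (p99 latency 608≤795, memory 17≤57, avg latency 126≤135).
D2: not dominated.
D3: dominated by D4 (p99 latency 608≤631, memory 17≤134, avg latency 126≤143).
D4: not dominated (best memory).
D5: not dominated (best p99 latency).
D6: not dominated (best avg latency).
D7: dominated by D2 (p99 latency 544≤604, memory 272≤274, avg latency 93≤138).
D8: dominated by D6 (p99 latency 494≤609, memory 295≤356, avg latency 68≤89).
Pareto-optimal: D2, D4, D5, D6 → 4.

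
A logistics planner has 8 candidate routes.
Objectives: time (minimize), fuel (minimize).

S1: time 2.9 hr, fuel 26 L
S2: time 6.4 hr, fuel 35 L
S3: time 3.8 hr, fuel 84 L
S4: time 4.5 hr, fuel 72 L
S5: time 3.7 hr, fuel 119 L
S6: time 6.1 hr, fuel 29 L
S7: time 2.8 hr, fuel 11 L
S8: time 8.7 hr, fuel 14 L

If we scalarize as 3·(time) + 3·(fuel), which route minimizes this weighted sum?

S1: 3·2.9 + 3·26 = 86.7
S2: 3·6.4 + 3·35 = 124.2
S3: 3·3.8 + 3·84 = 263.4
S4: 3·4.5 + 3·72 = 229.5
S5: 3·3.7 + 3·119 = 368.1
S6: 3·6.1 + 3·29 = 105.3
S7: 3·2.8 + 3·11 = 41.4
S8: 3·8.7 + 3·14 = 68.1
Lowest: S7 at 41.4.

S7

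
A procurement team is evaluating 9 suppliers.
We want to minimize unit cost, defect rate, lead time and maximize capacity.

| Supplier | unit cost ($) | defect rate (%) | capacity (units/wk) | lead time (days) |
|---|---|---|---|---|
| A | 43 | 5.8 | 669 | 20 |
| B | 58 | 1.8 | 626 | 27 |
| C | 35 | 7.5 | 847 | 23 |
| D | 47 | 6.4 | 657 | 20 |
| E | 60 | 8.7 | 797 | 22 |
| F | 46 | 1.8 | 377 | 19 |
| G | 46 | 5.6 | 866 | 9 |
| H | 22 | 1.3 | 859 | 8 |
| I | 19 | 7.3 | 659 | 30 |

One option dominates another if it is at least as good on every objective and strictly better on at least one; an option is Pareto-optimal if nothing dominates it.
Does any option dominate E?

Yes

G vs E: unit cost 46≤60, defect rate 5.6≤8.7, capacity 866≥797, lead time 9≤22 — G is at least as good on every objective and strictly better on at least one, so G dominates E.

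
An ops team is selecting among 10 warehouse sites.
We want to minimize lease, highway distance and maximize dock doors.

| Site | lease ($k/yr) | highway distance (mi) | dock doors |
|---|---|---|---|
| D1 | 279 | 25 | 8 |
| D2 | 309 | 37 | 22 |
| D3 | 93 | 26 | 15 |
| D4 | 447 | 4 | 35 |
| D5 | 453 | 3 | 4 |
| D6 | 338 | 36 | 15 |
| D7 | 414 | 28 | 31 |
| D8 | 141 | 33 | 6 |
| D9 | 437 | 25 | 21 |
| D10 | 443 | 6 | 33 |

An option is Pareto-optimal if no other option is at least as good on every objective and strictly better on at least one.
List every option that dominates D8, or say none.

D3

D3: lease 93≤141, highway distance 26≤33, dock doors 15≥6 — dominates D8.
Others (D1, D2, D4, D5, D6, D7, D9, D10) are each worse than D8 on at least one objective.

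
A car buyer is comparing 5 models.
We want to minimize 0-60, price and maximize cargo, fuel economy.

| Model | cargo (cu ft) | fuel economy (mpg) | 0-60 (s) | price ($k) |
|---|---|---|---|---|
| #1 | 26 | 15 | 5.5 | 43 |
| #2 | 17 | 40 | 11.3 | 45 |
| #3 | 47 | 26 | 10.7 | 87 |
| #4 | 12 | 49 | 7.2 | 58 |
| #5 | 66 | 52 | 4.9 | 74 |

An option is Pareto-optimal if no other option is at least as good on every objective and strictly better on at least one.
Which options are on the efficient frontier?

#1: not dominated (best price).
#2: not dominated.
#3: dominated by #5 (cargo 66≥47, fuel economy 52≥26, 0-60 4.9≤10.7, price 74≤87).
#4: not dominated.
#5: not dominated (best cargo).

#1, #2, #4, #5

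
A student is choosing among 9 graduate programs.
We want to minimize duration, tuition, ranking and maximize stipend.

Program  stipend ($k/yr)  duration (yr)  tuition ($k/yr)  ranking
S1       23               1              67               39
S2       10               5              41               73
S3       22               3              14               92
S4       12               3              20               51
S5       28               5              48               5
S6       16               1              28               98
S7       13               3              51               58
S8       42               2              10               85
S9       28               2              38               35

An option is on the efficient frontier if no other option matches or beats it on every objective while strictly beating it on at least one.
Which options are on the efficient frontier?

S1: not dominated.
S2: dominated by S4 (stipend 12≥10, duration 3≤5, tuition 20≤41, ranking 51≤73).
S3: dominated by S8 (stipend 42≥22, duration 2≤3, tuition 10≤14, ranking 85≤92).
S4: not dominated.
S5: not dominated (best ranking).
S6: not dominated.
S7: dominated by S9 (stipend 28≥13, duration 2≤3, tuition 38≤51, ranking 35≤58).
S8: not dominated (best stipend).
S9: not dominated.

S1, S4, S5, S6, S8, S9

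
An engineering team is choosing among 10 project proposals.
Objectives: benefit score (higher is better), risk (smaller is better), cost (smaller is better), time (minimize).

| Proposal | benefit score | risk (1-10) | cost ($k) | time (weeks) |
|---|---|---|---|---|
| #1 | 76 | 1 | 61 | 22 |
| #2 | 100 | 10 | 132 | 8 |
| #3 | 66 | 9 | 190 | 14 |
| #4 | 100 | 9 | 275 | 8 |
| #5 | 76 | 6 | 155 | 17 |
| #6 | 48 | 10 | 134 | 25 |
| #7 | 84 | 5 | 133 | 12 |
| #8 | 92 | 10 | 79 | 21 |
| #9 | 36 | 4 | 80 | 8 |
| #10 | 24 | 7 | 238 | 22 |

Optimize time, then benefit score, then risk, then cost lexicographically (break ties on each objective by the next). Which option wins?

First minimize time: best is 8, kept {#2, #4, #9}.
Then maximize benefit score: best is 100, kept {#2, #4}.
Then minimize risk: best is 9, kept {#4}.

#4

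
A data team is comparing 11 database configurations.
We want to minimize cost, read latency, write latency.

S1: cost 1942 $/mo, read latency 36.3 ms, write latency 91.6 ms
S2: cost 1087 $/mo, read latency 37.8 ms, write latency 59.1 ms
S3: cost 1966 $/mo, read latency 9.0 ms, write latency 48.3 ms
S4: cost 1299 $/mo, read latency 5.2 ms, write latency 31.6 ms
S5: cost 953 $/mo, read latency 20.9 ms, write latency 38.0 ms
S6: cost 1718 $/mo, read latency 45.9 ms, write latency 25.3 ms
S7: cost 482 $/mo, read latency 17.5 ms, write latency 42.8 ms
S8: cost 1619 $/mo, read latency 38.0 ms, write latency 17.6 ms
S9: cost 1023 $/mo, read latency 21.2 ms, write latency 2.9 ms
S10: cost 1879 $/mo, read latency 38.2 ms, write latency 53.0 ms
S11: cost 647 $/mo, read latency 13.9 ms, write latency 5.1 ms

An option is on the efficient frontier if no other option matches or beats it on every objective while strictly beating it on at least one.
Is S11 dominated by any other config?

S1: worse on cost (1942 vs 647).
S2: worse on cost (1087 vs 647).
S3: worse on cost (1966 vs 647).
S4: worse on cost (1299 vs 647).
S5: worse on cost (953 vs 647).
S6: worse on cost (1718 vs 647).
S7: worse on read latency (17.5 vs 13.9).
S8: worse on cost (1619 vs 647).
S9: worse on cost (1023 vs 647).
S10: worse on cost (1879 vs 647).
No option is at least as good as S11 on every objective and strictly better on one.

No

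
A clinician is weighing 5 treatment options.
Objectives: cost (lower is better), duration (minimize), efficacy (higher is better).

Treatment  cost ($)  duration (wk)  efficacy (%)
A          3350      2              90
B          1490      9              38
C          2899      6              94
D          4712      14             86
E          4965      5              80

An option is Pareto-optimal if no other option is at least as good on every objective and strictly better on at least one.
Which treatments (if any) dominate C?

A: worse on cost (3350 vs 2899).
B: worse on duration (9 vs 6).
D: worse on cost (4712 vs 2899).
E: worse on cost (4965 vs 2899).
No option dominates C.

none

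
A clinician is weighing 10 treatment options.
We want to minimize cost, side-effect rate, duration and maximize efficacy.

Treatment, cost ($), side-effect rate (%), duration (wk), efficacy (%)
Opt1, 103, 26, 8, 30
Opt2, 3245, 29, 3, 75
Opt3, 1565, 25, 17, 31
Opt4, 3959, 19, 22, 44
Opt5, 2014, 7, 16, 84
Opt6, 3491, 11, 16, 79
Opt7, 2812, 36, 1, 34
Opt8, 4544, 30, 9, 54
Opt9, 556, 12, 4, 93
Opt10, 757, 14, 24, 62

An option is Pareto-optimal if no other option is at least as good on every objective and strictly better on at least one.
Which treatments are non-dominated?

Opt1: not dominated (best cost).
Opt2: not dominated.
Opt3: dominated by Opt9 (cost 556≤1565, side-effect rate 12≤25, duration 4≤17, efficacy 93≥31).
Opt4: dominated by Opt5 (cost 2014≤3959, side-effect rate 7≤19, duration 16≤22, efficacy 84≥44).
Opt5: not dominated (best side-effect rate).
Opt6: dominated by Opt5 (cost 2014≤3491, side-effect rate 7≤11, duration 16≤16, efficacy 84≥79).
Opt7: not dominated (best duration).
Opt8: dominated by Opt2 (cost 3245≤4544, side-effect rate 29≤30, duration 3≤9, efficacy 75≥54).
Opt9: not dominated (best efficacy).
Opt10: dominated by Opt9 (cost 556≤757, side-effect rate 12≤14, duration 4≤24, efficacy 93≥62).

Opt1, Opt2, Opt5, Opt7, Opt9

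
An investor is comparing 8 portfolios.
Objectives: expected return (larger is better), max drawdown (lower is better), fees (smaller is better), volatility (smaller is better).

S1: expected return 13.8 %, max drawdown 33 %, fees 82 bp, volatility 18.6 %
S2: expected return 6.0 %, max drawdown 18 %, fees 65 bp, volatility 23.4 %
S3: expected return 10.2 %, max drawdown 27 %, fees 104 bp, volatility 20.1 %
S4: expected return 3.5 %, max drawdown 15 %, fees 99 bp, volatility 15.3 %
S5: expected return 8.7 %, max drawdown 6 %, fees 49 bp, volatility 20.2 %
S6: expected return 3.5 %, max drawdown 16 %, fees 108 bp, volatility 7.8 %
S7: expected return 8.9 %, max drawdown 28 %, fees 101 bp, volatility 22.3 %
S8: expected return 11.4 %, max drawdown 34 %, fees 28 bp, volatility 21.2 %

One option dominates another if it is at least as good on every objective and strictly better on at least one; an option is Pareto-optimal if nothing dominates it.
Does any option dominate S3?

No

S1: worse on max drawdown (33 vs 27).
S2: worse on expected return (6.0 vs 10.2).
S4: worse on expected return (3.5 vs 10.2).
S5: worse on expected return (8.7 vs 10.2).
S6: worse on expected return (3.5 vs 10.2).
S7: worse on expected return (8.9 vs 10.2).
S8: worse on max drawdown (34 vs 27).
No option is at least as good as S3 on every objective and strictly better on one.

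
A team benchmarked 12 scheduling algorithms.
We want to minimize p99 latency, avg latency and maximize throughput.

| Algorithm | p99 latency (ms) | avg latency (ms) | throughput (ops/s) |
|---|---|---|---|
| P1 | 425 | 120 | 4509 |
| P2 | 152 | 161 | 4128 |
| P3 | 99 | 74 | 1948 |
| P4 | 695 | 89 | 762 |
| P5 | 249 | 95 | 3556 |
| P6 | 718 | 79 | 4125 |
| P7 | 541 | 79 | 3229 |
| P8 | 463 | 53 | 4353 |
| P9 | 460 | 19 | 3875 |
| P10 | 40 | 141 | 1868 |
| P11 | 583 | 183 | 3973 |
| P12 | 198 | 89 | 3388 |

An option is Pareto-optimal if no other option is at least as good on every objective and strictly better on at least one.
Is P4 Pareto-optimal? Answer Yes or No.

No

P3 vs P4: p99 latency 99≤695, avg latency 74≤89, throughput 1948≥762 — P3 is at least as good on every objective and strictly better on at least one, so P3 dominates P4.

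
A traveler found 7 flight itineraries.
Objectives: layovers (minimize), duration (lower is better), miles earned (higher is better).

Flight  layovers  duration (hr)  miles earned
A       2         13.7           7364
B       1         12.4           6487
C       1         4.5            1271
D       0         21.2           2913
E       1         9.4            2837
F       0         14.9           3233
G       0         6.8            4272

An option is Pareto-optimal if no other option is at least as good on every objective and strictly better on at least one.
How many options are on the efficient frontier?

A: not dominated (best miles earned).
B: not dominated.
C: not dominated (best duration).
D: dominated by F (layovers 0≤0, duration 14.9≤21.2, miles earned 3233≥2913).
E: dominated by G (layovers 0≤1, duration 6.8≤9.4, miles earned 4272≥2837).
F: dominated by G (layovers 0≤0, duration 6.8≤14.9, miles earned 4272≥3233).
G: not dominated.
Pareto-optimal: A, B, C, G → 4.

4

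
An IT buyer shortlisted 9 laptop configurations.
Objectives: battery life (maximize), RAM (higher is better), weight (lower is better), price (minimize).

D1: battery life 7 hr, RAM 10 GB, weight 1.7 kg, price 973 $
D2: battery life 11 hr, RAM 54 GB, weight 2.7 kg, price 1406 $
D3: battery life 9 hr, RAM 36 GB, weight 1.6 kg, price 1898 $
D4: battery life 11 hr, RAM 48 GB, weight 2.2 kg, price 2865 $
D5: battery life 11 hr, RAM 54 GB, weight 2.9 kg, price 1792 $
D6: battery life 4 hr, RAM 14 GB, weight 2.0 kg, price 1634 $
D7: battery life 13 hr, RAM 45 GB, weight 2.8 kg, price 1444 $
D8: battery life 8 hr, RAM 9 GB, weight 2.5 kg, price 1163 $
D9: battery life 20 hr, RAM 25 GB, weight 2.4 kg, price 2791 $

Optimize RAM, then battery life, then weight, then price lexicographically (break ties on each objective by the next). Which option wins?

First maximize RAM: best is 54, kept {D2, D5}.
Then maximize battery life: best is 11, kept {D2, D5}.
Then minimize weight: best is 2.7, kept {D2}.

D2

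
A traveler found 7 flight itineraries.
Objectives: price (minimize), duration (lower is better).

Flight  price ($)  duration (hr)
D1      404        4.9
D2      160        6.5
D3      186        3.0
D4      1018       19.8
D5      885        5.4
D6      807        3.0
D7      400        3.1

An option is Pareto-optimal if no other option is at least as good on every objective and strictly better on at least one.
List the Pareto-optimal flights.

D1: dominated by D3 (price 186≤404, duration 3.0≤4.9).
D2: not dominated (best price).
D3: not dominated.
D4: dominated by D1 (price 404≤1018, duration 4.9≤19.8).
D5: dominated by D1 (price 404≤885, duration 4.9≤5.4).
D6: dominated by D3 (price 186≤807, duration 3.0≤3.0).
D7: dominated by D3 (price 186≤400, duration 3.0≤3.1).

D2, D3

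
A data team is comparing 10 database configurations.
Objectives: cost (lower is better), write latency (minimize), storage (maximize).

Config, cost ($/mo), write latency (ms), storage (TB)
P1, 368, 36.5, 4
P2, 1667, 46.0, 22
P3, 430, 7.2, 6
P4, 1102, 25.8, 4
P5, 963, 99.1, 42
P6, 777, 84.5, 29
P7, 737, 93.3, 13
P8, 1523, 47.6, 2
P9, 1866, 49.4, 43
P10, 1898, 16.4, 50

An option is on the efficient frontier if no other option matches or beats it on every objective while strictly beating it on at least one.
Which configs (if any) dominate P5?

none

P1: worse on storage (4 vs 42).
P2: worse on cost (1667 vs 963).
P3: worse on storage (6 vs 42).
P4: worse on cost (1102 vs 963).
P6: worse on storage (29 vs 42).
P7: worse on storage (13 vs 42).
P8: worse on cost (1523 vs 963).
P9: worse on cost (1866 vs 963).
P10: worse on cost (1898 vs 963).
No option dominates P5.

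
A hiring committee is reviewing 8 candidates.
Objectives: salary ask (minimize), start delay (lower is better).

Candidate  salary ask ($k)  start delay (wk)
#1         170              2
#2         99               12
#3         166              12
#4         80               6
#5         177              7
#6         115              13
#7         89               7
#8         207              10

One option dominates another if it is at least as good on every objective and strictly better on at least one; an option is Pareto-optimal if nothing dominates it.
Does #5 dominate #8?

#5 vs #8: salary ask 177≤207, start delay 7≤10 — #5 is at least as good on every objective with at least one strict improvement.

Yes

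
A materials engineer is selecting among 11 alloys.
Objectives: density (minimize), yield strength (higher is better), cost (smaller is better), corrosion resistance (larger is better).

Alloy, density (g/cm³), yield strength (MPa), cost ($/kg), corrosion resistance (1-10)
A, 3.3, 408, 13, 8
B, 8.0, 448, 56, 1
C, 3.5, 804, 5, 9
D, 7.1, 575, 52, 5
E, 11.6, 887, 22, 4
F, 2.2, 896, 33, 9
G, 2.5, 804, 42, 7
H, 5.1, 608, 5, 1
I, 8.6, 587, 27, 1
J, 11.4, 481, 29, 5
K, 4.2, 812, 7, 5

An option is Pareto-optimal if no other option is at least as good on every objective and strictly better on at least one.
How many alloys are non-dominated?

A: not dominated.
B: dominated by C (density 3.5≤8.0, yield strength 804≥448, cost 5≤56, corrosion resistance 9≥1).
C: not dominated.
D: dominated by C (density 3.5≤7.1, yield strength 804≥575, cost 5≤52, corrosion resistance 9≥5).
E: not dominated.
F: not dominated (best density).
G: dominated by F (density 2.2≤2.5, yield strength 896≥804, cost 33≤42, corrosion resistance 9≥7).
H: dominated by C (density 3.5≤5.1, yield strength 804≥608, cost 5≤5, corrosion resistance 9≥1).
I: dominated by C (density 3.5≤8.6, yield strength 804≥587, cost 5≤27, corrosion resistance 9≥1).
J: dominated by C (density 3.5≤11.4, yield strength 804≥481, cost 5≤29, corrosion resistance 9≥5).
K: not dominated.
Pareto-optimal: A, C, E, F, K → 5.

5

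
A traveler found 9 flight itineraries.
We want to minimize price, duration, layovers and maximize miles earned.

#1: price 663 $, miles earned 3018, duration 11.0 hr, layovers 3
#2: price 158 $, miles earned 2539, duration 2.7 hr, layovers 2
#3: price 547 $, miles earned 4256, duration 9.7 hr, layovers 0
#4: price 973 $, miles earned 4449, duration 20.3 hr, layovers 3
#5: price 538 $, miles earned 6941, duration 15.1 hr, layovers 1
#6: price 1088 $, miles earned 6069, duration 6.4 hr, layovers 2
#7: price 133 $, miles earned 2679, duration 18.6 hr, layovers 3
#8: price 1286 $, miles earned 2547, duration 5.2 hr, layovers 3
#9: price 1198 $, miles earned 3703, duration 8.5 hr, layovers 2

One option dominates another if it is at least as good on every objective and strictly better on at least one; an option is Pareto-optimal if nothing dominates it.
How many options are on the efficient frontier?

6

#1: dominated by #3 (price 547≤663, miles earned 4256≥3018, duration 9.7≤11.0, layovers 0≤3).
#2: not dominated (best duration).
#3: not dominated (best layovers).
#4: dominated by #5 (price 538≤973, miles earned 6941≥4449, duration 15.1≤20.3, layovers 1≤3).
#5: not dominated (best miles earned).
#6: not dominated.
#7: not dominated (best price).
#8: not dominated.
#9: dominated by #6 (price 1088≤1198, miles earned 6069≥3703, duration 6.4≤8.5, layovers 2≤2).
Pareto-optimal: #2, #3, #5, #6, #7, #8 → 6.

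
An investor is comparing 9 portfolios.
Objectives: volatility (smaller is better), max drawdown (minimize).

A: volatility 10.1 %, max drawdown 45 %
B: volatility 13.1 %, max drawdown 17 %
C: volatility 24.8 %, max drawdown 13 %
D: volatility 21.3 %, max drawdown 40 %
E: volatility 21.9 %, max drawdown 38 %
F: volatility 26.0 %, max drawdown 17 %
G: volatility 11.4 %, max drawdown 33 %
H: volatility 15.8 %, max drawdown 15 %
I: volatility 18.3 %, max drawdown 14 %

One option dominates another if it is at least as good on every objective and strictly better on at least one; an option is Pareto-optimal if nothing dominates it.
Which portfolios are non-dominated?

A: not dominated (best volatility).
B: not dominated.
C: not dominated (best max drawdown).
D: dominated by B (volatility 13.1≤21.3, max drawdown 17≤40).
E: dominated by B (volatility 13.1≤21.9, max drawdown 17≤38).
F: dominated by B (volatility 13.1≤26.0, max drawdown 17≤17).
G: not dominated.
H: not dominated.
I: not dominated.

A, B, C, G, H, I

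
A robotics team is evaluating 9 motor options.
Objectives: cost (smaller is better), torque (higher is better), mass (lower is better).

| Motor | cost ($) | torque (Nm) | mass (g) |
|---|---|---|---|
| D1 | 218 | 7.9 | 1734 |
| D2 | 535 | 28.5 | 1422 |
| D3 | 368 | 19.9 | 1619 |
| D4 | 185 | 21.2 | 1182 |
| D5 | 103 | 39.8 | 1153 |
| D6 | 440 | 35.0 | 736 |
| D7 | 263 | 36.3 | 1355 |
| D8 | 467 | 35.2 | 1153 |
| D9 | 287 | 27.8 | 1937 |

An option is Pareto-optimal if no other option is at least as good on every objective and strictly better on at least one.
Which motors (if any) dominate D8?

D5: cost 103≤467, torque 39.8≥35.2, mass 1153≤1153 — dominates D8.
Others (D1, D2, D3, D4, D6, D7, D9) are each worse than D8 on at least one objective.

D5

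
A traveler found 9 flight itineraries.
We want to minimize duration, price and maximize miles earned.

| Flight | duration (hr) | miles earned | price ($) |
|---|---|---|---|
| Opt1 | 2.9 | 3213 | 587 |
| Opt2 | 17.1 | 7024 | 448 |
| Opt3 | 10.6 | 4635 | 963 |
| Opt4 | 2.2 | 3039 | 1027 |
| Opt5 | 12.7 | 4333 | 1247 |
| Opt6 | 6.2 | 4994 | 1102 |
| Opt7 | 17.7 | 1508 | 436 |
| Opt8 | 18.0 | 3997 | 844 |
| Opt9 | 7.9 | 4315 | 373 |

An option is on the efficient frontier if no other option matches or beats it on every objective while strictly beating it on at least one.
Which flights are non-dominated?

Opt1, Opt2, Opt3, Opt4, Opt6, Opt9

Opt1: not dominated.
Opt2: not dominated (best miles earned).
Opt3: not dominated.
Opt4: not dominated (best duration).
Opt5: dominated by Opt3 (duration 10.6≤12.7, miles earned 4635≥4333, price 963≤1247).
Opt6: not dominated.
Opt7: dominated by Opt9 (duration 7.9≤17.7, miles earned 4315≥1508, price 373≤436).
Opt8: dominated by Opt2 (duration 17.1≤18.0, miles earned 7024≥3997, price 448≤844).
Opt9: not dominated (best price).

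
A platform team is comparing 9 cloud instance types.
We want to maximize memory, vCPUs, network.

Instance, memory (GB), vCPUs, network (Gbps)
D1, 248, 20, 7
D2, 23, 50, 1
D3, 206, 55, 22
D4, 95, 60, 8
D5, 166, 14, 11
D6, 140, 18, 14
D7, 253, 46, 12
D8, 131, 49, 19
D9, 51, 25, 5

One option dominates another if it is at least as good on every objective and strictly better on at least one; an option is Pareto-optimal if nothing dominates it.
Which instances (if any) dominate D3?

D1: worse on vCPUs (20 vs 55).
D2: worse on memory (23 vs 206).
D4: worse on memory (95 vs 206).
D5: worse on memory (166 vs 206).
D6: worse on memory (140 vs 206).
D7: worse on vCPUs (46 vs 55).
D8: worse on memory (131 vs 206).
D9: worse on memory (51 vs 206).
No option dominates D3.

none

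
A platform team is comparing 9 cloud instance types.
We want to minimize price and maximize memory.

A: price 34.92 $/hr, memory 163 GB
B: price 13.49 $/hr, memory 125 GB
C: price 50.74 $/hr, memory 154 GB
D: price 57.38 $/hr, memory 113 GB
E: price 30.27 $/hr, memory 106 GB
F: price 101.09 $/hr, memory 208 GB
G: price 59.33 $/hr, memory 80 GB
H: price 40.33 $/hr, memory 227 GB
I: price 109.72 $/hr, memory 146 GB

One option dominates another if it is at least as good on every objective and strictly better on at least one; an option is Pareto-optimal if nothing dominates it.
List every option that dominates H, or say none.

none

A: worse on memory (163 vs 227).
B: worse on memory (125 vs 227).
C: worse on price (50.74 vs 40.33).
D: worse on price (57.38 vs 40.33).
E: worse on memory (106 vs 227).
F: worse on price (101.09 vs 40.33).
G: worse on price (59.33 vs 40.33).
I: worse on price (109.72 vs 40.33).
No option dominates H.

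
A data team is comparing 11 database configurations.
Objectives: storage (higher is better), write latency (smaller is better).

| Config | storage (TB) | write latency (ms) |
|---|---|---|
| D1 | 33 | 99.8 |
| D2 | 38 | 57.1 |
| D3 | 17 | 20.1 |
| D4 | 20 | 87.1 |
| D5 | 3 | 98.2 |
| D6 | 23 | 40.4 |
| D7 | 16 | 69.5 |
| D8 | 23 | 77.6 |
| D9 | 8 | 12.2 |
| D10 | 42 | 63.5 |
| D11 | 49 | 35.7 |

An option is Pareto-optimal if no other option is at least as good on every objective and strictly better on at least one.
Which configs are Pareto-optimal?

D1: dominated by D2 (storage 38≥33, write latency 57.1≤99.8).
D2: dominated by D11 (storage 49≥38, write latency 35.7≤57.1).
D3: not dominated.
D4: dominated by D2 (storage 38≥20, write latency 57.1≤87.1).
D5: dominated by D2 (storage 38≥3, write latency 57.1≤98.2).
D6: dominated by D11 (storage 49≥23, write latency 35.7≤40.4).
D7: dominated by D2 (storage 38≥16, write latency 57.1≤69.5).
D8: dominated by D2 (storage 38≥23, write latency 57.1≤77.6).
D9: not dominated (best write latency).
D10: dominated by D11 (storage 49≥42, write latency 35.7≤63.5).
D11: not dominated (best storage).

D3, D9, D11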